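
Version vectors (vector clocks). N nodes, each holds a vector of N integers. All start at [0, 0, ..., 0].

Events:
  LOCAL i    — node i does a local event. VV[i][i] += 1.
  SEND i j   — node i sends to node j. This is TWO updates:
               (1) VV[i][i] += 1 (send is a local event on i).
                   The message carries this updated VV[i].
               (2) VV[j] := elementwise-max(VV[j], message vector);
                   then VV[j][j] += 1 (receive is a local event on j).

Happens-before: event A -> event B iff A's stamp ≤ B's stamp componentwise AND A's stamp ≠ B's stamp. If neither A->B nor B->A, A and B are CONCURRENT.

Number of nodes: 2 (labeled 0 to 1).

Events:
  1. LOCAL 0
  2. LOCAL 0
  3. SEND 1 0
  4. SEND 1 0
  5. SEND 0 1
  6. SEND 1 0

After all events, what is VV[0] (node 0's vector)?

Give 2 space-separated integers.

Initial: VV[0]=[0, 0]
Initial: VV[1]=[0, 0]
Event 1: LOCAL 0: VV[0][0]++ -> VV[0]=[1, 0]
Event 2: LOCAL 0: VV[0][0]++ -> VV[0]=[2, 0]
Event 3: SEND 1->0: VV[1][1]++ -> VV[1]=[0, 1], msg_vec=[0, 1]; VV[0]=max(VV[0],msg_vec) then VV[0][0]++ -> VV[0]=[3, 1]
Event 4: SEND 1->0: VV[1][1]++ -> VV[1]=[0, 2], msg_vec=[0, 2]; VV[0]=max(VV[0],msg_vec) then VV[0][0]++ -> VV[0]=[4, 2]
Event 5: SEND 0->1: VV[0][0]++ -> VV[0]=[5, 2], msg_vec=[5, 2]; VV[1]=max(VV[1],msg_vec) then VV[1][1]++ -> VV[1]=[5, 3]
Event 6: SEND 1->0: VV[1][1]++ -> VV[1]=[5, 4], msg_vec=[5, 4]; VV[0]=max(VV[0],msg_vec) then VV[0][0]++ -> VV[0]=[6, 4]
Final vectors: VV[0]=[6, 4]; VV[1]=[5, 4]

Answer: 6 4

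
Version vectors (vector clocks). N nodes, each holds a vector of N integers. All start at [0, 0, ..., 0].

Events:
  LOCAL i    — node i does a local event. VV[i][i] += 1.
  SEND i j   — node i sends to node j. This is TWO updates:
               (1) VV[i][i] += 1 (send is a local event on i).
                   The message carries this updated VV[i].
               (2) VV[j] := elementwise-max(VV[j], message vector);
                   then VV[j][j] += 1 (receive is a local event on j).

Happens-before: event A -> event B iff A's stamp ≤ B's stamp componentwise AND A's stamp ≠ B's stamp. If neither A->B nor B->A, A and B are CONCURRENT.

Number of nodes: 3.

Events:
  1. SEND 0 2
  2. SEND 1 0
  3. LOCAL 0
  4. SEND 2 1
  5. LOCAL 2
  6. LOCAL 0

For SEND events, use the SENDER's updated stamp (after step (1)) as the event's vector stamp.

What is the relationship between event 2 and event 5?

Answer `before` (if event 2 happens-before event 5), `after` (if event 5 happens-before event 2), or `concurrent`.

Initial: VV[0]=[0, 0, 0]
Initial: VV[1]=[0, 0, 0]
Initial: VV[2]=[0, 0, 0]
Event 1: SEND 0->2: VV[0][0]++ -> VV[0]=[1, 0, 0], msg_vec=[1, 0, 0]; VV[2]=max(VV[2],msg_vec) then VV[2][2]++ -> VV[2]=[1, 0, 1]
Event 2: SEND 1->0: VV[1][1]++ -> VV[1]=[0, 1, 0], msg_vec=[0, 1, 0]; VV[0]=max(VV[0],msg_vec) then VV[0][0]++ -> VV[0]=[2, 1, 0]
Event 3: LOCAL 0: VV[0][0]++ -> VV[0]=[3, 1, 0]
Event 4: SEND 2->1: VV[2][2]++ -> VV[2]=[1, 0, 2], msg_vec=[1, 0, 2]; VV[1]=max(VV[1],msg_vec) then VV[1][1]++ -> VV[1]=[1, 2, 2]
Event 5: LOCAL 2: VV[2][2]++ -> VV[2]=[1, 0, 3]
Event 6: LOCAL 0: VV[0][0]++ -> VV[0]=[4, 1, 0]
Event 2 stamp: [0, 1, 0]
Event 5 stamp: [1, 0, 3]
[0, 1, 0] <= [1, 0, 3]? False
[1, 0, 3] <= [0, 1, 0]? False
Relation: concurrent

Answer: concurrent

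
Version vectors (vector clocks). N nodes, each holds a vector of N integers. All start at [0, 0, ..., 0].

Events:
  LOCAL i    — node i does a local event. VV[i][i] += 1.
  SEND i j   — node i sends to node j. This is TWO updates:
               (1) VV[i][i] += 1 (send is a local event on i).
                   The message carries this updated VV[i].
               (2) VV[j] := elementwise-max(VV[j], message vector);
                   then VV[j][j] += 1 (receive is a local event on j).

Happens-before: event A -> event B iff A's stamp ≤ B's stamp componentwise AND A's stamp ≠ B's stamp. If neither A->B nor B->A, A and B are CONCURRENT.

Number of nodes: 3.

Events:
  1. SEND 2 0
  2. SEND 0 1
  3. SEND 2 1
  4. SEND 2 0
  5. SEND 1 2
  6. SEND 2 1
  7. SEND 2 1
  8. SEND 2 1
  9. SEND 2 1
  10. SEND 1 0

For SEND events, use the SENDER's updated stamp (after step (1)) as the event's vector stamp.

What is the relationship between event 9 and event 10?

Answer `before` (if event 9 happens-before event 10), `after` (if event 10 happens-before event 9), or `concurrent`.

Answer: before

Derivation:
Initial: VV[0]=[0, 0, 0]
Initial: VV[1]=[0, 0, 0]
Initial: VV[2]=[0, 0, 0]
Event 1: SEND 2->0: VV[2][2]++ -> VV[2]=[0, 0, 1], msg_vec=[0, 0, 1]; VV[0]=max(VV[0],msg_vec) then VV[0][0]++ -> VV[0]=[1, 0, 1]
Event 2: SEND 0->1: VV[0][0]++ -> VV[0]=[2, 0, 1], msg_vec=[2, 0, 1]; VV[1]=max(VV[1],msg_vec) then VV[1][1]++ -> VV[1]=[2, 1, 1]
Event 3: SEND 2->1: VV[2][2]++ -> VV[2]=[0, 0, 2], msg_vec=[0, 0, 2]; VV[1]=max(VV[1],msg_vec) then VV[1][1]++ -> VV[1]=[2, 2, 2]
Event 4: SEND 2->0: VV[2][2]++ -> VV[2]=[0, 0, 3], msg_vec=[0, 0, 3]; VV[0]=max(VV[0],msg_vec) then VV[0][0]++ -> VV[0]=[3, 0, 3]
Event 5: SEND 1->2: VV[1][1]++ -> VV[1]=[2, 3, 2], msg_vec=[2, 3, 2]; VV[2]=max(VV[2],msg_vec) then VV[2][2]++ -> VV[2]=[2, 3, 4]
Event 6: SEND 2->1: VV[2][2]++ -> VV[2]=[2, 3, 5], msg_vec=[2, 3, 5]; VV[1]=max(VV[1],msg_vec) then VV[1][1]++ -> VV[1]=[2, 4, 5]
Event 7: SEND 2->1: VV[2][2]++ -> VV[2]=[2, 3, 6], msg_vec=[2, 3, 6]; VV[1]=max(VV[1],msg_vec) then VV[1][1]++ -> VV[1]=[2, 5, 6]
Event 8: SEND 2->1: VV[2][2]++ -> VV[2]=[2, 3, 7], msg_vec=[2, 3, 7]; VV[1]=max(VV[1],msg_vec) then VV[1][1]++ -> VV[1]=[2, 6, 7]
Event 9: SEND 2->1: VV[2][2]++ -> VV[2]=[2, 3, 8], msg_vec=[2, 3, 8]; VV[1]=max(VV[1],msg_vec) then VV[1][1]++ -> VV[1]=[2, 7, 8]
Event 10: SEND 1->0: VV[1][1]++ -> VV[1]=[2, 8, 8], msg_vec=[2, 8, 8]; VV[0]=max(VV[0],msg_vec) then VV[0][0]++ -> VV[0]=[4, 8, 8]
Event 9 stamp: [2, 3, 8]
Event 10 stamp: [2, 8, 8]
[2, 3, 8] <= [2, 8, 8]? True
[2, 8, 8] <= [2, 3, 8]? False
Relation: before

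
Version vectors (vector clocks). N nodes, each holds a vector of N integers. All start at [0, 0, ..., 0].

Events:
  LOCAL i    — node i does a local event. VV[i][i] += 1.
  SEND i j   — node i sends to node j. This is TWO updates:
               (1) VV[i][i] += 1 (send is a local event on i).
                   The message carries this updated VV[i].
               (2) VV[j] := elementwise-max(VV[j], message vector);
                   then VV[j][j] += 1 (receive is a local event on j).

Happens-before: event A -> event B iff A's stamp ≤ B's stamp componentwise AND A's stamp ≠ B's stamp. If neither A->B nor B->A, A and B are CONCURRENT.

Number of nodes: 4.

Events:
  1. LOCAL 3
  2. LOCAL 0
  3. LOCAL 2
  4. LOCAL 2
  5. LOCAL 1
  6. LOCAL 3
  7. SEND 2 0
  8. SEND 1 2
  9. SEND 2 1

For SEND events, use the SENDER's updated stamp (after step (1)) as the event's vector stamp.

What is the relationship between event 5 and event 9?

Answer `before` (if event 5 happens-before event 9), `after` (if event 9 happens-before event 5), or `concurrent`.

Answer: before

Derivation:
Initial: VV[0]=[0, 0, 0, 0]
Initial: VV[1]=[0, 0, 0, 0]
Initial: VV[2]=[0, 0, 0, 0]
Initial: VV[3]=[0, 0, 0, 0]
Event 1: LOCAL 3: VV[3][3]++ -> VV[3]=[0, 0, 0, 1]
Event 2: LOCAL 0: VV[0][0]++ -> VV[0]=[1, 0, 0, 0]
Event 3: LOCAL 2: VV[2][2]++ -> VV[2]=[0, 0, 1, 0]
Event 4: LOCAL 2: VV[2][2]++ -> VV[2]=[0, 0, 2, 0]
Event 5: LOCAL 1: VV[1][1]++ -> VV[1]=[0, 1, 0, 0]
Event 6: LOCAL 3: VV[3][3]++ -> VV[3]=[0, 0, 0, 2]
Event 7: SEND 2->0: VV[2][2]++ -> VV[2]=[0, 0, 3, 0], msg_vec=[0, 0, 3, 0]; VV[0]=max(VV[0],msg_vec) then VV[0][0]++ -> VV[0]=[2, 0, 3, 0]
Event 8: SEND 1->2: VV[1][1]++ -> VV[1]=[0, 2, 0, 0], msg_vec=[0, 2, 0, 0]; VV[2]=max(VV[2],msg_vec) then VV[2][2]++ -> VV[2]=[0, 2, 4, 0]
Event 9: SEND 2->1: VV[2][2]++ -> VV[2]=[0, 2, 5, 0], msg_vec=[0, 2, 5, 0]; VV[1]=max(VV[1],msg_vec) then VV[1][1]++ -> VV[1]=[0, 3, 5, 0]
Event 5 stamp: [0, 1, 0, 0]
Event 9 stamp: [0, 2, 5, 0]
[0, 1, 0, 0] <= [0, 2, 5, 0]? True
[0, 2, 5, 0] <= [0, 1, 0, 0]? False
Relation: before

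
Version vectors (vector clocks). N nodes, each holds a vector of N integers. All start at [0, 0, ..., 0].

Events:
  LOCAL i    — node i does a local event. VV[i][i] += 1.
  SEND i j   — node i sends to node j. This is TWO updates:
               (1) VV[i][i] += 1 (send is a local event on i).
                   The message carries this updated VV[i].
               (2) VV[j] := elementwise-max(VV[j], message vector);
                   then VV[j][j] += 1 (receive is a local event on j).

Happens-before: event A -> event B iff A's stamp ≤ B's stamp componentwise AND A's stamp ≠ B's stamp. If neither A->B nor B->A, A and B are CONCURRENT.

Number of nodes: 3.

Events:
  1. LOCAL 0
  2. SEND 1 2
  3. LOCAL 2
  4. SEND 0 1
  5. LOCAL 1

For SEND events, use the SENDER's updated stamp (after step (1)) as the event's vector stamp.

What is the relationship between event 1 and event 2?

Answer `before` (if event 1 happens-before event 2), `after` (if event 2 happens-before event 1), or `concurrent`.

Answer: concurrent

Derivation:
Initial: VV[0]=[0, 0, 0]
Initial: VV[1]=[0, 0, 0]
Initial: VV[2]=[0, 0, 0]
Event 1: LOCAL 0: VV[0][0]++ -> VV[0]=[1, 0, 0]
Event 2: SEND 1->2: VV[1][1]++ -> VV[1]=[0, 1, 0], msg_vec=[0, 1, 0]; VV[2]=max(VV[2],msg_vec) then VV[2][2]++ -> VV[2]=[0, 1, 1]
Event 3: LOCAL 2: VV[2][2]++ -> VV[2]=[0, 1, 2]
Event 4: SEND 0->1: VV[0][0]++ -> VV[0]=[2, 0, 0], msg_vec=[2, 0, 0]; VV[1]=max(VV[1],msg_vec) then VV[1][1]++ -> VV[1]=[2, 2, 0]
Event 5: LOCAL 1: VV[1][1]++ -> VV[1]=[2, 3, 0]
Event 1 stamp: [1, 0, 0]
Event 2 stamp: [0, 1, 0]
[1, 0, 0] <= [0, 1, 0]? False
[0, 1, 0] <= [1, 0, 0]? False
Relation: concurrent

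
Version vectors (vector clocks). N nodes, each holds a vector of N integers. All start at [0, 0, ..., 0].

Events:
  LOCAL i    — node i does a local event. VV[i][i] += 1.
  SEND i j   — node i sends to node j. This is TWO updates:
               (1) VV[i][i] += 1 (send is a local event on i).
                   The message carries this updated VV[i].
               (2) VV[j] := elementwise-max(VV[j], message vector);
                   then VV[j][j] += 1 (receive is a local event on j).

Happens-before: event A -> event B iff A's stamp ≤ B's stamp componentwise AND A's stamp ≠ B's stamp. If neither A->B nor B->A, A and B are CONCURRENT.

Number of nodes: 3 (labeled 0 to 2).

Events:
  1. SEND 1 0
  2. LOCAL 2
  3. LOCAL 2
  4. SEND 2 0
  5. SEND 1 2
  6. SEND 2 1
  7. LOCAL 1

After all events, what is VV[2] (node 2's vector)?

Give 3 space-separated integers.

Initial: VV[0]=[0, 0, 0]
Initial: VV[1]=[0, 0, 0]
Initial: VV[2]=[0, 0, 0]
Event 1: SEND 1->0: VV[1][1]++ -> VV[1]=[0, 1, 0], msg_vec=[0, 1, 0]; VV[0]=max(VV[0],msg_vec) then VV[0][0]++ -> VV[0]=[1, 1, 0]
Event 2: LOCAL 2: VV[2][2]++ -> VV[2]=[0, 0, 1]
Event 3: LOCAL 2: VV[2][2]++ -> VV[2]=[0, 0, 2]
Event 4: SEND 2->0: VV[2][2]++ -> VV[2]=[0, 0, 3], msg_vec=[0, 0, 3]; VV[0]=max(VV[0],msg_vec) then VV[0][0]++ -> VV[0]=[2, 1, 3]
Event 5: SEND 1->2: VV[1][1]++ -> VV[1]=[0, 2, 0], msg_vec=[0, 2, 0]; VV[2]=max(VV[2],msg_vec) then VV[2][2]++ -> VV[2]=[0, 2, 4]
Event 6: SEND 2->1: VV[2][2]++ -> VV[2]=[0, 2, 5], msg_vec=[0, 2, 5]; VV[1]=max(VV[1],msg_vec) then VV[1][1]++ -> VV[1]=[0, 3, 5]
Event 7: LOCAL 1: VV[1][1]++ -> VV[1]=[0, 4, 5]
Final vectors: VV[0]=[2, 1, 3]; VV[1]=[0, 4, 5]; VV[2]=[0, 2, 5]

Answer: 0 2 5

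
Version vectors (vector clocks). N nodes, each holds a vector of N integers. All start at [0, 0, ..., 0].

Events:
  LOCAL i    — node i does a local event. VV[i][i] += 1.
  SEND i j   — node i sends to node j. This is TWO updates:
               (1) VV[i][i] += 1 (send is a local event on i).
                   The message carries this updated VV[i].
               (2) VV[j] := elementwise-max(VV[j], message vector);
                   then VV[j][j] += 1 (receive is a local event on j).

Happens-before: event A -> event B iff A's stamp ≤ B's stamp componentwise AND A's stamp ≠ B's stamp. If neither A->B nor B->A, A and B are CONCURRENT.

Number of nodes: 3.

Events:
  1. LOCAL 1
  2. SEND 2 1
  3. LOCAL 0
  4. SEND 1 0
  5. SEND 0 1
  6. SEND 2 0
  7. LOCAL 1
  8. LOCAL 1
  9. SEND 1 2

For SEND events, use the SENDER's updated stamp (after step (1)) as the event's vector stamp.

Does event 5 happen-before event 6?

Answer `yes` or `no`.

Answer: no

Derivation:
Initial: VV[0]=[0, 0, 0]
Initial: VV[1]=[0, 0, 0]
Initial: VV[2]=[0, 0, 0]
Event 1: LOCAL 1: VV[1][1]++ -> VV[1]=[0, 1, 0]
Event 2: SEND 2->1: VV[2][2]++ -> VV[2]=[0, 0, 1], msg_vec=[0, 0, 1]; VV[1]=max(VV[1],msg_vec) then VV[1][1]++ -> VV[1]=[0, 2, 1]
Event 3: LOCAL 0: VV[0][0]++ -> VV[0]=[1, 0, 0]
Event 4: SEND 1->0: VV[1][1]++ -> VV[1]=[0, 3, 1], msg_vec=[0, 3, 1]; VV[0]=max(VV[0],msg_vec) then VV[0][0]++ -> VV[0]=[2, 3, 1]
Event 5: SEND 0->1: VV[0][0]++ -> VV[0]=[3, 3, 1], msg_vec=[3, 3, 1]; VV[1]=max(VV[1],msg_vec) then VV[1][1]++ -> VV[1]=[3, 4, 1]
Event 6: SEND 2->0: VV[2][2]++ -> VV[2]=[0, 0, 2], msg_vec=[0, 0, 2]; VV[0]=max(VV[0],msg_vec) then VV[0][0]++ -> VV[0]=[4, 3, 2]
Event 7: LOCAL 1: VV[1][1]++ -> VV[1]=[3, 5, 1]
Event 8: LOCAL 1: VV[1][1]++ -> VV[1]=[3, 6, 1]
Event 9: SEND 1->2: VV[1][1]++ -> VV[1]=[3, 7, 1], msg_vec=[3, 7, 1]; VV[2]=max(VV[2],msg_vec) then VV[2][2]++ -> VV[2]=[3, 7, 3]
Event 5 stamp: [3, 3, 1]
Event 6 stamp: [0, 0, 2]
[3, 3, 1] <= [0, 0, 2]? False. Equal? False. Happens-before: False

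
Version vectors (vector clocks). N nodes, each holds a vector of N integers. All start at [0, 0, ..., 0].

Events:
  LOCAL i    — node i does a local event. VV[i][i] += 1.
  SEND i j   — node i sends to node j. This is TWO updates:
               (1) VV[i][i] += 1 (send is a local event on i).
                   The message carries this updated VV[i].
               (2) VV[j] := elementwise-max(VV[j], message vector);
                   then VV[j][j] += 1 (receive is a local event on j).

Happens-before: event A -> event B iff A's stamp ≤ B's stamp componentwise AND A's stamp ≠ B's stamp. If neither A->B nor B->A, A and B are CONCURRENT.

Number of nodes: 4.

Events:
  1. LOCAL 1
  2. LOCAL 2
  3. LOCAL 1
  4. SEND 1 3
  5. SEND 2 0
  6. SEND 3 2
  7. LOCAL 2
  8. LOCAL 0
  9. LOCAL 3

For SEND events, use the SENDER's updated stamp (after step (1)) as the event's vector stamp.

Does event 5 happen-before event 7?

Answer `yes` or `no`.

Initial: VV[0]=[0, 0, 0, 0]
Initial: VV[1]=[0, 0, 0, 0]
Initial: VV[2]=[0, 0, 0, 0]
Initial: VV[3]=[0, 0, 0, 0]
Event 1: LOCAL 1: VV[1][1]++ -> VV[1]=[0, 1, 0, 0]
Event 2: LOCAL 2: VV[2][2]++ -> VV[2]=[0, 0, 1, 0]
Event 3: LOCAL 1: VV[1][1]++ -> VV[1]=[0, 2, 0, 0]
Event 4: SEND 1->3: VV[1][1]++ -> VV[1]=[0, 3, 0, 0], msg_vec=[0, 3, 0, 0]; VV[3]=max(VV[3],msg_vec) then VV[3][3]++ -> VV[3]=[0, 3, 0, 1]
Event 5: SEND 2->0: VV[2][2]++ -> VV[2]=[0, 0, 2, 0], msg_vec=[0, 0, 2, 0]; VV[0]=max(VV[0],msg_vec) then VV[0][0]++ -> VV[0]=[1, 0, 2, 0]
Event 6: SEND 3->2: VV[3][3]++ -> VV[3]=[0, 3, 0, 2], msg_vec=[0, 3, 0, 2]; VV[2]=max(VV[2],msg_vec) then VV[2][2]++ -> VV[2]=[0, 3, 3, 2]
Event 7: LOCAL 2: VV[2][2]++ -> VV[2]=[0, 3, 4, 2]
Event 8: LOCAL 0: VV[0][0]++ -> VV[0]=[2, 0, 2, 0]
Event 9: LOCAL 3: VV[3][3]++ -> VV[3]=[0, 3, 0, 3]
Event 5 stamp: [0, 0, 2, 0]
Event 7 stamp: [0, 3, 4, 2]
[0, 0, 2, 0] <= [0, 3, 4, 2]? True. Equal? False. Happens-before: True

Answer: yes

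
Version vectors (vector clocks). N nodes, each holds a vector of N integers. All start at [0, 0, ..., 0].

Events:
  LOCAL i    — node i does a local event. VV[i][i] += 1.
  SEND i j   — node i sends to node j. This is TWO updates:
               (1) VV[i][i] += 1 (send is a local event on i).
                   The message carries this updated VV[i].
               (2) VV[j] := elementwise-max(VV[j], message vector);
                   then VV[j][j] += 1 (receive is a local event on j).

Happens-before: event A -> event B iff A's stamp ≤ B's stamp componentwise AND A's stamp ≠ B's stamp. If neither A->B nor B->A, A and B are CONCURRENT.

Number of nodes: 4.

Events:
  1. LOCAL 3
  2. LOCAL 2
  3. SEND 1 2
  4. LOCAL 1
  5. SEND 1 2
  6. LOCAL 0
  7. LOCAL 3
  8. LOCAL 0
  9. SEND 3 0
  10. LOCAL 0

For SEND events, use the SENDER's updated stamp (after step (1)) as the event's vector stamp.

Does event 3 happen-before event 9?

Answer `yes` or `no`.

Initial: VV[0]=[0, 0, 0, 0]
Initial: VV[1]=[0, 0, 0, 0]
Initial: VV[2]=[0, 0, 0, 0]
Initial: VV[3]=[0, 0, 0, 0]
Event 1: LOCAL 3: VV[3][3]++ -> VV[3]=[0, 0, 0, 1]
Event 2: LOCAL 2: VV[2][2]++ -> VV[2]=[0, 0, 1, 0]
Event 3: SEND 1->2: VV[1][1]++ -> VV[1]=[0, 1, 0, 0], msg_vec=[0, 1, 0, 0]; VV[2]=max(VV[2],msg_vec) then VV[2][2]++ -> VV[2]=[0, 1, 2, 0]
Event 4: LOCAL 1: VV[1][1]++ -> VV[1]=[0, 2, 0, 0]
Event 5: SEND 1->2: VV[1][1]++ -> VV[1]=[0, 3, 0, 0], msg_vec=[0, 3, 0, 0]; VV[2]=max(VV[2],msg_vec) then VV[2][2]++ -> VV[2]=[0, 3, 3, 0]
Event 6: LOCAL 0: VV[0][0]++ -> VV[0]=[1, 0, 0, 0]
Event 7: LOCAL 3: VV[3][3]++ -> VV[3]=[0, 0, 0, 2]
Event 8: LOCAL 0: VV[0][0]++ -> VV[0]=[2, 0, 0, 0]
Event 9: SEND 3->0: VV[3][3]++ -> VV[3]=[0, 0, 0, 3], msg_vec=[0, 0, 0, 3]; VV[0]=max(VV[0],msg_vec) then VV[0][0]++ -> VV[0]=[3, 0, 0, 3]
Event 10: LOCAL 0: VV[0][0]++ -> VV[0]=[4, 0, 0, 3]
Event 3 stamp: [0, 1, 0, 0]
Event 9 stamp: [0, 0, 0, 3]
[0, 1, 0, 0] <= [0, 0, 0, 3]? False. Equal? False. Happens-before: False

Answer: no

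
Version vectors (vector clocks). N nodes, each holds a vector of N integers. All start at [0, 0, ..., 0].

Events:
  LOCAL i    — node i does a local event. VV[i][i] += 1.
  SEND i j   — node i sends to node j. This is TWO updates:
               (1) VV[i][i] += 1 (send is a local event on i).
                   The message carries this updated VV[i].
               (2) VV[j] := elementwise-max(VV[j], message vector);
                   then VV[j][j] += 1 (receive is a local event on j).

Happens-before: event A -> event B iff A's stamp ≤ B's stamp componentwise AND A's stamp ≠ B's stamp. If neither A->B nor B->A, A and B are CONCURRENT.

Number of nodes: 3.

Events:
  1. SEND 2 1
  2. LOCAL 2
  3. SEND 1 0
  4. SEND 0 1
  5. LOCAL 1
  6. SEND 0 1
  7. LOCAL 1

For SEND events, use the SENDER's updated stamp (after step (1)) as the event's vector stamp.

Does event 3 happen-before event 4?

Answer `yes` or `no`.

Answer: yes

Derivation:
Initial: VV[0]=[0, 0, 0]
Initial: VV[1]=[0, 0, 0]
Initial: VV[2]=[0, 0, 0]
Event 1: SEND 2->1: VV[2][2]++ -> VV[2]=[0, 0, 1], msg_vec=[0, 0, 1]; VV[1]=max(VV[1],msg_vec) then VV[1][1]++ -> VV[1]=[0, 1, 1]
Event 2: LOCAL 2: VV[2][2]++ -> VV[2]=[0, 0, 2]
Event 3: SEND 1->0: VV[1][1]++ -> VV[1]=[0, 2, 1], msg_vec=[0, 2, 1]; VV[0]=max(VV[0],msg_vec) then VV[0][0]++ -> VV[0]=[1, 2, 1]
Event 4: SEND 0->1: VV[0][0]++ -> VV[0]=[2, 2, 1], msg_vec=[2, 2, 1]; VV[1]=max(VV[1],msg_vec) then VV[1][1]++ -> VV[1]=[2, 3, 1]
Event 5: LOCAL 1: VV[1][1]++ -> VV[1]=[2, 4, 1]
Event 6: SEND 0->1: VV[0][0]++ -> VV[0]=[3, 2, 1], msg_vec=[3, 2, 1]; VV[1]=max(VV[1],msg_vec) then VV[1][1]++ -> VV[1]=[3, 5, 1]
Event 7: LOCAL 1: VV[1][1]++ -> VV[1]=[3, 6, 1]
Event 3 stamp: [0, 2, 1]
Event 4 stamp: [2, 2, 1]
[0, 2, 1] <= [2, 2, 1]? True. Equal? False. Happens-before: True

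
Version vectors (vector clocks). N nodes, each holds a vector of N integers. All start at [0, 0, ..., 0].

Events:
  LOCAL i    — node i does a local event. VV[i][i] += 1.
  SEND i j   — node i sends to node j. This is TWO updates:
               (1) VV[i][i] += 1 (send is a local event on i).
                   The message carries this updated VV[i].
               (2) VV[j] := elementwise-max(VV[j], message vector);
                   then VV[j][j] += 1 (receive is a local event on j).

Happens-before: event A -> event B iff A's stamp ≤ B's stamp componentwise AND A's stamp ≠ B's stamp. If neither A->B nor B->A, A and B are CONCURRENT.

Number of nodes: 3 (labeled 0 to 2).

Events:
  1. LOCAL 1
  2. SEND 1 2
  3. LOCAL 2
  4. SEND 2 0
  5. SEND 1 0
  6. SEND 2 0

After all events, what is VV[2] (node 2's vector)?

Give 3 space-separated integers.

Initial: VV[0]=[0, 0, 0]
Initial: VV[1]=[0, 0, 0]
Initial: VV[2]=[0, 0, 0]
Event 1: LOCAL 1: VV[1][1]++ -> VV[1]=[0, 1, 0]
Event 2: SEND 1->2: VV[1][1]++ -> VV[1]=[0, 2, 0], msg_vec=[0, 2, 0]; VV[2]=max(VV[2],msg_vec) then VV[2][2]++ -> VV[2]=[0, 2, 1]
Event 3: LOCAL 2: VV[2][2]++ -> VV[2]=[0, 2, 2]
Event 4: SEND 2->0: VV[2][2]++ -> VV[2]=[0, 2, 3], msg_vec=[0, 2, 3]; VV[0]=max(VV[0],msg_vec) then VV[0][0]++ -> VV[0]=[1, 2, 3]
Event 5: SEND 1->0: VV[1][1]++ -> VV[1]=[0, 3, 0], msg_vec=[0, 3, 0]; VV[0]=max(VV[0],msg_vec) then VV[0][0]++ -> VV[0]=[2, 3, 3]
Event 6: SEND 2->0: VV[2][2]++ -> VV[2]=[0, 2, 4], msg_vec=[0, 2, 4]; VV[0]=max(VV[0],msg_vec) then VV[0][0]++ -> VV[0]=[3, 3, 4]
Final vectors: VV[0]=[3, 3, 4]; VV[1]=[0, 3, 0]; VV[2]=[0, 2, 4]

Answer: 0 2 4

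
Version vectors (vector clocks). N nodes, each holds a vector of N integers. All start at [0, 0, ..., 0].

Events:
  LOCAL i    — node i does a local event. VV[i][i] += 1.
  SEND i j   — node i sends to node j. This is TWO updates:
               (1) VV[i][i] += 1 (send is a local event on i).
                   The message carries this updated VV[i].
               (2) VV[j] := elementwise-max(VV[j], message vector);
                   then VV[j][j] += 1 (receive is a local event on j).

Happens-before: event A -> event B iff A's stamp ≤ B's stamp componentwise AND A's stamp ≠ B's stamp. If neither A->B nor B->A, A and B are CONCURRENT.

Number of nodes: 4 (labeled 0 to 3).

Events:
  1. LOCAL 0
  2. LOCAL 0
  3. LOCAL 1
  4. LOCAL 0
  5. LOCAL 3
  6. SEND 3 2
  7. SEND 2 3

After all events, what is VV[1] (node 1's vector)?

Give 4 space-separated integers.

Initial: VV[0]=[0, 0, 0, 0]
Initial: VV[1]=[0, 0, 0, 0]
Initial: VV[2]=[0, 0, 0, 0]
Initial: VV[3]=[0, 0, 0, 0]
Event 1: LOCAL 0: VV[0][0]++ -> VV[0]=[1, 0, 0, 0]
Event 2: LOCAL 0: VV[0][0]++ -> VV[0]=[2, 0, 0, 0]
Event 3: LOCAL 1: VV[1][1]++ -> VV[1]=[0, 1, 0, 0]
Event 4: LOCAL 0: VV[0][0]++ -> VV[0]=[3, 0, 0, 0]
Event 5: LOCAL 3: VV[3][3]++ -> VV[3]=[0, 0, 0, 1]
Event 6: SEND 3->2: VV[3][3]++ -> VV[3]=[0, 0, 0, 2], msg_vec=[0, 0, 0, 2]; VV[2]=max(VV[2],msg_vec) then VV[2][2]++ -> VV[2]=[0, 0, 1, 2]
Event 7: SEND 2->3: VV[2][2]++ -> VV[2]=[0, 0, 2, 2], msg_vec=[0, 0, 2, 2]; VV[3]=max(VV[3],msg_vec) then VV[3][3]++ -> VV[3]=[0, 0, 2, 3]
Final vectors: VV[0]=[3, 0, 0, 0]; VV[1]=[0, 1, 0, 0]; VV[2]=[0, 0, 2, 2]; VV[3]=[0, 0, 2, 3]

Answer: 0 1 0 0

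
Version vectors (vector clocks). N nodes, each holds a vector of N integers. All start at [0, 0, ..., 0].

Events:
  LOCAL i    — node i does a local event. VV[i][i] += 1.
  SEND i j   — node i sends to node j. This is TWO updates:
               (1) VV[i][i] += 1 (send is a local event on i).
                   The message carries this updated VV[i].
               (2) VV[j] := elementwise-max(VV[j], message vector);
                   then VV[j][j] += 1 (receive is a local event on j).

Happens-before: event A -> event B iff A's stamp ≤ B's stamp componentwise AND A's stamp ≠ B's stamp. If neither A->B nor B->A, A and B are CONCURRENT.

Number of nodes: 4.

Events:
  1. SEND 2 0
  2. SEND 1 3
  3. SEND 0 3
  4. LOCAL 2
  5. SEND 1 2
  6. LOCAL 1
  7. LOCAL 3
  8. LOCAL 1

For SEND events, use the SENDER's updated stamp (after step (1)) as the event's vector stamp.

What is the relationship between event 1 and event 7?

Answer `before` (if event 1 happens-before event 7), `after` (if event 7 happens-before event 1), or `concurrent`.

Initial: VV[0]=[0, 0, 0, 0]
Initial: VV[1]=[0, 0, 0, 0]
Initial: VV[2]=[0, 0, 0, 0]
Initial: VV[3]=[0, 0, 0, 0]
Event 1: SEND 2->0: VV[2][2]++ -> VV[2]=[0, 0, 1, 0], msg_vec=[0, 0, 1, 0]; VV[0]=max(VV[0],msg_vec) then VV[0][0]++ -> VV[0]=[1, 0, 1, 0]
Event 2: SEND 1->3: VV[1][1]++ -> VV[1]=[0, 1, 0, 0], msg_vec=[0, 1, 0, 0]; VV[3]=max(VV[3],msg_vec) then VV[3][3]++ -> VV[3]=[0, 1, 0, 1]
Event 3: SEND 0->3: VV[0][0]++ -> VV[0]=[2, 0, 1, 0], msg_vec=[2, 0, 1, 0]; VV[3]=max(VV[3],msg_vec) then VV[3][3]++ -> VV[3]=[2, 1, 1, 2]
Event 4: LOCAL 2: VV[2][2]++ -> VV[2]=[0, 0, 2, 0]
Event 5: SEND 1->2: VV[1][1]++ -> VV[1]=[0, 2, 0, 0], msg_vec=[0, 2, 0, 0]; VV[2]=max(VV[2],msg_vec) then VV[2][2]++ -> VV[2]=[0, 2, 3, 0]
Event 6: LOCAL 1: VV[1][1]++ -> VV[1]=[0, 3, 0, 0]
Event 7: LOCAL 3: VV[3][3]++ -> VV[3]=[2, 1, 1, 3]
Event 8: LOCAL 1: VV[1][1]++ -> VV[1]=[0, 4, 0, 0]
Event 1 stamp: [0, 0, 1, 0]
Event 7 stamp: [2, 1, 1, 3]
[0, 0, 1, 0] <= [2, 1, 1, 3]? True
[2, 1, 1, 3] <= [0, 0, 1, 0]? False
Relation: before

Answer: before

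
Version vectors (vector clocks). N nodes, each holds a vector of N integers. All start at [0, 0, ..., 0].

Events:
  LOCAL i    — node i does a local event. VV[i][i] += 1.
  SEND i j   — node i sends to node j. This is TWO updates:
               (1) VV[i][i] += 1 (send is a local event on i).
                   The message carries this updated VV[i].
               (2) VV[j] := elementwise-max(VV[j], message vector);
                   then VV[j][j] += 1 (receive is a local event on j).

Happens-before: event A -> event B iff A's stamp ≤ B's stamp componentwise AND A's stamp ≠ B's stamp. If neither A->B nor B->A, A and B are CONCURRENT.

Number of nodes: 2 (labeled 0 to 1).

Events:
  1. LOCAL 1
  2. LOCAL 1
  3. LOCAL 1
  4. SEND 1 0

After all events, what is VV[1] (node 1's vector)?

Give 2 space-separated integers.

Answer: 0 4

Derivation:
Initial: VV[0]=[0, 0]
Initial: VV[1]=[0, 0]
Event 1: LOCAL 1: VV[1][1]++ -> VV[1]=[0, 1]
Event 2: LOCAL 1: VV[1][1]++ -> VV[1]=[0, 2]
Event 3: LOCAL 1: VV[1][1]++ -> VV[1]=[0, 3]
Event 4: SEND 1->0: VV[1][1]++ -> VV[1]=[0, 4], msg_vec=[0, 4]; VV[0]=max(VV[0],msg_vec) then VV[0][0]++ -> VV[0]=[1, 4]
Final vectors: VV[0]=[1, 4]; VV[1]=[0, 4]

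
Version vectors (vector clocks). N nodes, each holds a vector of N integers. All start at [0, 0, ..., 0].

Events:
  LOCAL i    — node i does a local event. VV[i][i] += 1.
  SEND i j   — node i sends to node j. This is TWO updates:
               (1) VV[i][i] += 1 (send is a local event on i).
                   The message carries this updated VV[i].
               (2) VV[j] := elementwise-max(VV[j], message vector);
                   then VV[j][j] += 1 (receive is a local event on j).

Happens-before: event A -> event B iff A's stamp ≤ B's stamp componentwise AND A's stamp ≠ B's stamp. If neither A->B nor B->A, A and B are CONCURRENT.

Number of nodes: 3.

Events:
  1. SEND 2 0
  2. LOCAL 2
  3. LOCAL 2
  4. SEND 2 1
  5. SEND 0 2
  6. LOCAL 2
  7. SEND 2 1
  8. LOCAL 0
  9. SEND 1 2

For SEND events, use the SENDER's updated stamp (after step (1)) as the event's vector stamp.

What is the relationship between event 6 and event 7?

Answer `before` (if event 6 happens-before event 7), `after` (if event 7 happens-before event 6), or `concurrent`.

Initial: VV[0]=[0, 0, 0]
Initial: VV[1]=[0, 0, 0]
Initial: VV[2]=[0, 0, 0]
Event 1: SEND 2->0: VV[2][2]++ -> VV[2]=[0, 0, 1], msg_vec=[0, 0, 1]; VV[0]=max(VV[0],msg_vec) then VV[0][0]++ -> VV[0]=[1, 0, 1]
Event 2: LOCAL 2: VV[2][2]++ -> VV[2]=[0, 0, 2]
Event 3: LOCAL 2: VV[2][2]++ -> VV[2]=[0, 0, 3]
Event 4: SEND 2->1: VV[2][2]++ -> VV[2]=[0, 0, 4], msg_vec=[0, 0, 4]; VV[1]=max(VV[1],msg_vec) then VV[1][1]++ -> VV[1]=[0, 1, 4]
Event 5: SEND 0->2: VV[0][0]++ -> VV[0]=[2, 0, 1], msg_vec=[2, 0, 1]; VV[2]=max(VV[2],msg_vec) then VV[2][2]++ -> VV[2]=[2, 0, 5]
Event 6: LOCAL 2: VV[2][2]++ -> VV[2]=[2, 0, 6]
Event 7: SEND 2->1: VV[2][2]++ -> VV[2]=[2, 0, 7], msg_vec=[2, 0, 7]; VV[1]=max(VV[1],msg_vec) then VV[1][1]++ -> VV[1]=[2, 2, 7]
Event 8: LOCAL 0: VV[0][0]++ -> VV[0]=[3, 0, 1]
Event 9: SEND 1->2: VV[1][1]++ -> VV[1]=[2, 3, 7], msg_vec=[2, 3, 7]; VV[2]=max(VV[2],msg_vec) then VV[2][2]++ -> VV[2]=[2, 3, 8]
Event 6 stamp: [2, 0, 6]
Event 7 stamp: [2, 0, 7]
[2, 0, 6] <= [2, 0, 7]? True
[2, 0, 7] <= [2, 0, 6]? False
Relation: before

Answer: before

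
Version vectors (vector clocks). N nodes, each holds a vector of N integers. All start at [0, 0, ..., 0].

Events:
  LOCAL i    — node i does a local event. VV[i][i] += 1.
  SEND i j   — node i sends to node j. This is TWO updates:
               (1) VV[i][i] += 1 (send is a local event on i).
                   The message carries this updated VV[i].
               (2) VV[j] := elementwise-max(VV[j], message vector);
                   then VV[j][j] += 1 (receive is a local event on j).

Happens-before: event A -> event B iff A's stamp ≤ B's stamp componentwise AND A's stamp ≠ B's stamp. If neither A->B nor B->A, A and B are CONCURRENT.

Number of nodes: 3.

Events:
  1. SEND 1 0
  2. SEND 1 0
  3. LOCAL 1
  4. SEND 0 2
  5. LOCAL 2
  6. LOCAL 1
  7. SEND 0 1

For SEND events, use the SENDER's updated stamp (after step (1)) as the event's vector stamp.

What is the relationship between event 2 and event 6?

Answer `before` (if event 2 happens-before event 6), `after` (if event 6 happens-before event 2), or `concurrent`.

Answer: before

Derivation:
Initial: VV[0]=[0, 0, 0]
Initial: VV[1]=[0, 0, 0]
Initial: VV[2]=[0, 0, 0]
Event 1: SEND 1->0: VV[1][1]++ -> VV[1]=[0, 1, 0], msg_vec=[0, 1, 0]; VV[0]=max(VV[0],msg_vec) then VV[0][0]++ -> VV[0]=[1, 1, 0]
Event 2: SEND 1->0: VV[1][1]++ -> VV[1]=[0, 2, 0], msg_vec=[0, 2, 0]; VV[0]=max(VV[0],msg_vec) then VV[0][0]++ -> VV[0]=[2, 2, 0]
Event 3: LOCAL 1: VV[1][1]++ -> VV[1]=[0, 3, 0]
Event 4: SEND 0->2: VV[0][0]++ -> VV[0]=[3, 2, 0], msg_vec=[3, 2, 0]; VV[2]=max(VV[2],msg_vec) then VV[2][2]++ -> VV[2]=[3, 2, 1]
Event 5: LOCAL 2: VV[2][2]++ -> VV[2]=[3, 2, 2]
Event 6: LOCAL 1: VV[1][1]++ -> VV[1]=[0, 4, 0]
Event 7: SEND 0->1: VV[0][0]++ -> VV[0]=[4, 2, 0], msg_vec=[4, 2, 0]; VV[1]=max(VV[1],msg_vec) then VV[1][1]++ -> VV[1]=[4, 5, 0]
Event 2 stamp: [0, 2, 0]
Event 6 stamp: [0, 4, 0]
[0, 2, 0] <= [0, 4, 0]? True
[0, 4, 0] <= [0, 2, 0]? False
Relation: before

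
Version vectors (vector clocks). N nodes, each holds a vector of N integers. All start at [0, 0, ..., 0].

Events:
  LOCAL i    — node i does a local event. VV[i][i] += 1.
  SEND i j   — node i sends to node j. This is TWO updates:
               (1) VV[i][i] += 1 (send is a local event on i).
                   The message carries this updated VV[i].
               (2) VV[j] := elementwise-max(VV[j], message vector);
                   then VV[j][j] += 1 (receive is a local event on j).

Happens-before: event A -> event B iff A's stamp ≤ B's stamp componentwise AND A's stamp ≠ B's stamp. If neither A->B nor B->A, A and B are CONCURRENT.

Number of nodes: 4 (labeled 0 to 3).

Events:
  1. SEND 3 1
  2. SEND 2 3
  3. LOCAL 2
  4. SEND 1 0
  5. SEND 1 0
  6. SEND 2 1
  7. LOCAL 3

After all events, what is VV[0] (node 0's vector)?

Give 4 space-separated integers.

Initial: VV[0]=[0, 0, 0, 0]
Initial: VV[1]=[0, 0, 0, 0]
Initial: VV[2]=[0, 0, 0, 0]
Initial: VV[3]=[0, 0, 0, 0]
Event 1: SEND 3->1: VV[3][3]++ -> VV[3]=[0, 0, 0, 1], msg_vec=[0, 0, 0, 1]; VV[1]=max(VV[1],msg_vec) then VV[1][1]++ -> VV[1]=[0, 1, 0, 1]
Event 2: SEND 2->3: VV[2][2]++ -> VV[2]=[0, 0, 1, 0], msg_vec=[0, 0, 1, 0]; VV[3]=max(VV[3],msg_vec) then VV[3][3]++ -> VV[3]=[0, 0, 1, 2]
Event 3: LOCAL 2: VV[2][2]++ -> VV[2]=[0, 0, 2, 0]
Event 4: SEND 1->0: VV[1][1]++ -> VV[1]=[0, 2, 0, 1], msg_vec=[0, 2, 0, 1]; VV[0]=max(VV[0],msg_vec) then VV[0][0]++ -> VV[0]=[1, 2, 0, 1]
Event 5: SEND 1->0: VV[1][1]++ -> VV[1]=[0, 3, 0, 1], msg_vec=[0, 3, 0, 1]; VV[0]=max(VV[0],msg_vec) then VV[0][0]++ -> VV[0]=[2, 3, 0, 1]
Event 6: SEND 2->1: VV[2][2]++ -> VV[2]=[0, 0, 3, 0], msg_vec=[0, 0, 3, 0]; VV[1]=max(VV[1],msg_vec) then VV[1][1]++ -> VV[1]=[0, 4, 3, 1]
Event 7: LOCAL 3: VV[3][3]++ -> VV[3]=[0, 0, 1, 3]
Final vectors: VV[0]=[2, 3, 0, 1]; VV[1]=[0, 4, 3, 1]; VV[2]=[0, 0, 3, 0]; VV[3]=[0, 0, 1, 3]

Answer: 2 3 0 1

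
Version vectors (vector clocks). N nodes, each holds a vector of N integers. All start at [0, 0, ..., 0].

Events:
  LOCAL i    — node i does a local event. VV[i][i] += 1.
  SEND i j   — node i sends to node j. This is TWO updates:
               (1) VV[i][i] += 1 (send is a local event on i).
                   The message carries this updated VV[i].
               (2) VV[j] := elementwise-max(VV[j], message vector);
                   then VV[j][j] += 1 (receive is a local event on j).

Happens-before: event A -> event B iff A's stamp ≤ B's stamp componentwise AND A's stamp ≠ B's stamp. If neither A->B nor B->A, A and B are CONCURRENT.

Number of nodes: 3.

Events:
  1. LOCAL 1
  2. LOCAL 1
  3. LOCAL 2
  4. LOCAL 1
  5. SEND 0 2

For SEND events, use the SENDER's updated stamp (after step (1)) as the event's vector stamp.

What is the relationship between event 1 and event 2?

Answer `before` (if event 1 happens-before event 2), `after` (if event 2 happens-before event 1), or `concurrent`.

Answer: before

Derivation:
Initial: VV[0]=[0, 0, 0]
Initial: VV[1]=[0, 0, 0]
Initial: VV[2]=[0, 0, 0]
Event 1: LOCAL 1: VV[1][1]++ -> VV[1]=[0, 1, 0]
Event 2: LOCAL 1: VV[1][1]++ -> VV[1]=[0, 2, 0]
Event 3: LOCAL 2: VV[2][2]++ -> VV[2]=[0, 0, 1]
Event 4: LOCAL 1: VV[1][1]++ -> VV[1]=[0, 3, 0]
Event 5: SEND 0->2: VV[0][0]++ -> VV[0]=[1, 0, 0], msg_vec=[1, 0, 0]; VV[2]=max(VV[2],msg_vec) then VV[2][2]++ -> VV[2]=[1, 0, 2]
Event 1 stamp: [0, 1, 0]
Event 2 stamp: [0, 2, 0]
[0, 1, 0] <= [0, 2, 0]? True
[0, 2, 0] <= [0, 1, 0]? False
Relation: before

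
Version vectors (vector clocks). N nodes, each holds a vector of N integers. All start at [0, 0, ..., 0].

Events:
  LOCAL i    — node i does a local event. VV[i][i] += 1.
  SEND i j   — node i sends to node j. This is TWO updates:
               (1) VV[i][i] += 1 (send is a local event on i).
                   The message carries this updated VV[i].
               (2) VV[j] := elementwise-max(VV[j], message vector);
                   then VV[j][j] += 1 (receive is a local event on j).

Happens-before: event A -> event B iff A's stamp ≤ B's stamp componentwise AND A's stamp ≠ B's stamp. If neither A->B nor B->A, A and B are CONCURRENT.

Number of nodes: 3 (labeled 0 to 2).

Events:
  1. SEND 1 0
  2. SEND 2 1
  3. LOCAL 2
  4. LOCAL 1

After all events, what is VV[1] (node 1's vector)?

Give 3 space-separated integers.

Initial: VV[0]=[0, 0, 0]
Initial: VV[1]=[0, 0, 0]
Initial: VV[2]=[0, 0, 0]
Event 1: SEND 1->0: VV[1][1]++ -> VV[1]=[0, 1, 0], msg_vec=[0, 1, 0]; VV[0]=max(VV[0],msg_vec) then VV[0][0]++ -> VV[0]=[1, 1, 0]
Event 2: SEND 2->1: VV[2][2]++ -> VV[2]=[0, 0, 1], msg_vec=[0, 0, 1]; VV[1]=max(VV[1],msg_vec) then VV[1][1]++ -> VV[1]=[0, 2, 1]
Event 3: LOCAL 2: VV[2][2]++ -> VV[2]=[0, 0, 2]
Event 4: LOCAL 1: VV[1][1]++ -> VV[1]=[0, 3, 1]
Final vectors: VV[0]=[1, 1, 0]; VV[1]=[0, 3, 1]; VV[2]=[0, 0, 2]

Answer: 0 3 1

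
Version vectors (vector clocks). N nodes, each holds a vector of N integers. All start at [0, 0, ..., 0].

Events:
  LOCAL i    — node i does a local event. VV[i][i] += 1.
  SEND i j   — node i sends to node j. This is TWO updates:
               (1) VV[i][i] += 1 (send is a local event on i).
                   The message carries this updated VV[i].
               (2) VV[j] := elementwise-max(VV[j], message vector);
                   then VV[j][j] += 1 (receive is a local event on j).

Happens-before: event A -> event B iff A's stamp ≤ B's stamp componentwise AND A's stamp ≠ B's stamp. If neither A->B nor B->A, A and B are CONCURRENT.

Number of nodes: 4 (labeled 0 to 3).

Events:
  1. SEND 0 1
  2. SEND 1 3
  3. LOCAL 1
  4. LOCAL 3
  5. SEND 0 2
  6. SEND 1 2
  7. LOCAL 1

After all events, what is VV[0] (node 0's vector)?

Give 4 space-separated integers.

Initial: VV[0]=[0, 0, 0, 0]
Initial: VV[1]=[0, 0, 0, 0]
Initial: VV[2]=[0, 0, 0, 0]
Initial: VV[3]=[0, 0, 0, 0]
Event 1: SEND 0->1: VV[0][0]++ -> VV[0]=[1, 0, 0, 0], msg_vec=[1, 0, 0, 0]; VV[1]=max(VV[1],msg_vec) then VV[1][1]++ -> VV[1]=[1, 1, 0, 0]
Event 2: SEND 1->3: VV[1][1]++ -> VV[1]=[1, 2, 0, 0], msg_vec=[1, 2, 0, 0]; VV[3]=max(VV[3],msg_vec) then VV[3][3]++ -> VV[3]=[1, 2, 0, 1]
Event 3: LOCAL 1: VV[1][1]++ -> VV[1]=[1, 3, 0, 0]
Event 4: LOCAL 3: VV[3][3]++ -> VV[3]=[1, 2, 0, 2]
Event 5: SEND 0->2: VV[0][0]++ -> VV[0]=[2, 0, 0, 0], msg_vec=[2, 0, 0, 0]; VV[2]=max(VV[2],msg_vec) then VV[2][2]++ -> VV[2]=[2, 0, 1, 0]
Event 6: SEND 1->2: VV[1][1]++ -> VV[1]=[1, 4, 0, 0], msg_vec=[1, 4, 0, 0]; VV[2]=max(VV[2],msg_vec) then VV[2][2]++ -> VV[2]=[2, 4, 2, 0]
Event 7: LOCAL 1: VV[1][1]++ -> VV[1]=[1, 5, 0, 0]
Final vectors: VV[0]=[2, 0, 0, 0]; VV[1]=[1, 5, 0, 0]; VV[2]=[2, 4, 2, 0]; VV[3]=[1, 2, 0, 2]

Answer: 2 0 0 0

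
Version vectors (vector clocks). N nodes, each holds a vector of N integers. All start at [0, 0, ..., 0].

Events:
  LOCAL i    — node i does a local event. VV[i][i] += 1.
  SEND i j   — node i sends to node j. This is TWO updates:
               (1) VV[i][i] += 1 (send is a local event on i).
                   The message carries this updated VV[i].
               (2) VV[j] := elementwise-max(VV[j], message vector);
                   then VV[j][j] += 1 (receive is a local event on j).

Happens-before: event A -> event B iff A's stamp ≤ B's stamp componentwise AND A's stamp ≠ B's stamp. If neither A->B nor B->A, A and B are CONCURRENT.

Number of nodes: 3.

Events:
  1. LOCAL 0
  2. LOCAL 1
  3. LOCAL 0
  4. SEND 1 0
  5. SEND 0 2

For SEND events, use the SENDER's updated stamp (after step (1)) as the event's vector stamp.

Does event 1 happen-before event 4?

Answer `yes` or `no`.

Initial: VV[0]=[0, 0, 0]
Initial: VV[1]=[0, 0, 0]
Initial: VV[2]=[0, 0, 0]
Event 1: LOCAL 0: VV[0][0]++ -> VV[0]=[1, 0, 0]
Event 2: LOCAL 1: VV[1][1]++ -> VV[1]=[0, 1, 0]
Event 3: LOCAL 0: VV[0][0]++ -> VV[0]=[2, 0, 0]
Event 4: SEND 1->0: VV[1][1]++ -> VV[1]=[0, 2, 0], msg_vec=[0, 2, 0]; VV[0]=max(VV[0],msg_vec) then VV[0][0]++ -> VV[0]=[3, 2, 0]
Event 5: SEND 0->2: VV[0][0]++ -> VV[0]=[4, 2, 0], msg_vec=[4, 2, 0]; VV[2]=max(VV[2],msg_vec) then VV[2][2]++ -> VV[2]=[4, 2, 1]
Event 1 stamp: [1, 0, 0]
Event 4 stamp: [0, 2, 0]
[1, 0, 0] <= [0, 2, 0]? False. Equal? False. Happens-before: False

Answer: no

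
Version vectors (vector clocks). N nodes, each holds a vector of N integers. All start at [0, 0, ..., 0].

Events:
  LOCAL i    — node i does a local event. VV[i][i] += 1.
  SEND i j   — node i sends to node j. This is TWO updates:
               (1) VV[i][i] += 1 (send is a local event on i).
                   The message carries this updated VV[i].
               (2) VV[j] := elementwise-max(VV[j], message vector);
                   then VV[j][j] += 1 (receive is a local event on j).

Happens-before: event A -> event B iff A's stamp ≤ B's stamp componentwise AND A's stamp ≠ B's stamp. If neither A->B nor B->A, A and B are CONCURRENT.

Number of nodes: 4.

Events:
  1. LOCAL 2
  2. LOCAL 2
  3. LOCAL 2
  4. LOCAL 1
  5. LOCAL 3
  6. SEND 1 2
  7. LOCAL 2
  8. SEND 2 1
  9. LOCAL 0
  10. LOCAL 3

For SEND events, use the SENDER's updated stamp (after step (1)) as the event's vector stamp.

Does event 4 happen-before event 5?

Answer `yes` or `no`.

Initial: VV[0]=[0, 0, 0, 0]
Initial: VV[1]=[0, 0, 0, 0]
Initial: VV[2]=[0, 0, 0, 0]
Initial: VV[3]=[0, 0, 0, 0]
Event 1: LOCAL 2: VV[2][2]++ -> VV[2]=[0, 0, 1, 0]
Event 2: LOCAL 2: VV[2][2]++ -> VV[2]=[0, 0, 2, 0]
Event 3: LOCAL 2: VV[2][2]++ -> VV[2]=[0, 0, 3, 0]
Event 4: LOCAL 1: VV[1][1]++ -> VV[1]=[0, 1, 0, 0]
Event 5: LOCAL 3: VV[3][3]++ -> VV[3]=[0, 0, 0, 1]
Event 6: SEND 1->2: VV[1][1]++ -> VV[1]=[0, 2, 0, 0], msg_vec=[0, 2, 0, 0]; VV[2]=max(VV[2],msg_vec) then VV[2][2]++ -> VV[2]=[0, 2, 4, 0]
Event 7: LOCAL 2: VV[2][2]++ -> VV[2]=[0, 2, 5, 0]
Event 8: SEND 2->1: VV[2][2]++ -> VV[2]=[0, 2, 6, 0], msg_vec=[0, 2, 6, 0]; VV[1]=max(VV[1],msg_vec) then VV[1][1]++ -> VV[1]=[0, 3, 6, 0]
Event 9: LOCAL 0: VV[0][0]++ -> VV[0]=[1, 0, 0, 0]
Event 10: LOCAL 3: VV[3][3]++ -> VV[3]=[0, 0, 0, 2]
Event 4 stamp: [0, 1, 0, 0]
Event 5 stamp: [0, 0, 0, 1]
[0, 1, 0, 0] <= [0, 0, 0, 1]? False. Equal? False. Happens-before: False

Answer: no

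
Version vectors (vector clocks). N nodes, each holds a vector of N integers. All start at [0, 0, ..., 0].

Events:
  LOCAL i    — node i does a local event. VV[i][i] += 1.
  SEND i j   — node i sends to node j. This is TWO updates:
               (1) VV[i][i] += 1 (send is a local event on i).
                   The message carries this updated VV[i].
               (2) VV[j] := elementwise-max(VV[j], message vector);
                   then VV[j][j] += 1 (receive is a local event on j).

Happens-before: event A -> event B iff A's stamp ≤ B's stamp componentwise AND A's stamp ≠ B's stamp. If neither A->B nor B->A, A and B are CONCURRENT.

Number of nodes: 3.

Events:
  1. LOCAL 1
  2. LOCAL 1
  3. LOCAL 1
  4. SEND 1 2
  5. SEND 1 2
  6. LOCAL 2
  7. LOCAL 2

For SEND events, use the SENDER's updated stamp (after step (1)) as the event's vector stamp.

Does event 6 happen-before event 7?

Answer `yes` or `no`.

Answer: yes

Derivation:
Initial: VV[0]=[0, 0, 0]
Initial: VV[1]=[0, 0, 0]
Initial: VV[2]=[0, 0, 0]
Event 1: LOCAL 1: VV[1][1]++ -> VV[1]=[0, 1, 0]
Event 2: LOCAL 1: VV[1][1]++ -> VV[1]=[0, 2, 0]
Event 3: LOCAL 1: VV[1][1]++ -> VV[1]=[0, 3, 0]
Event 4: SEND 1->2: VV[1][1]++ -> VV[1]=[0, 4, 0], msg_vec=[0, 4, 0]; VV[2]=max(VV[2],msg_vec) then VV[2][2]++ -> VV[2]=[0, 4, 1]
Event 5: SEND 1->2: VV[1][1]++ -> VV[1]=[0, 5, 0], msg_vec=[0, 5, 0]; VV[2]=max(VV[2],msg_vec) then VV[2][2]++ -> VV[2]=[0, 5, 2]
Event 6: LOCAL 2: VV[2][2]++ -> VV[2]=[0, 5, 3]
Event 7: LOCAL 2: VV[2][2]++ -> VV[2]=[0, 5, 4]
Event 6 stamp: [0, 5, 3]
Event 7 stamp: [0, 5, 4]
[0, 5, 3] <= [0, 5, 4]? True. Equal? False. Happens-before: True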